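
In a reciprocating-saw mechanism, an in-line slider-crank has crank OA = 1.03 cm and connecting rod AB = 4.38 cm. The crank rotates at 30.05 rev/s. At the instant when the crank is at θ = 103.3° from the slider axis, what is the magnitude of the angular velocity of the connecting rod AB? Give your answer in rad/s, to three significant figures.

10.5

ω = 188.8 rad/s (converted from 30.05 rev/s).
The rod makes angle φ with the slider axis where L sinφ = r sinθ; differentiating, L cosφ·φ̇ = r ω cosθ.
L cosφ = √(L² − r² sin²θ) = 0.042638 m.
|ω_rod| = r ω |cosθ| / √(L² − r² sin²θ) = 0.0103·188.8·0.23005/0.042638 = 10.493 rad/s.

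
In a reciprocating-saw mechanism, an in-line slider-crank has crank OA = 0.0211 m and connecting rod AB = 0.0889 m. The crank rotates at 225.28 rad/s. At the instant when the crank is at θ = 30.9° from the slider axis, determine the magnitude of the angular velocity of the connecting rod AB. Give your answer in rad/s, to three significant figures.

ω = 225.3 rad/s
The rod makes angle φ with the slider axis where L sinφ = r sinθ; differentiating, L cosφ·φ̇ = r ω cosθ.
L cosφ = √(L² − r² sin²θ) = 0.088237 m.
|ω_rod| = r ω |cosθ| / √(L² − r² sin²θ) = 0.0211·225.3·0.85806/0.088237 = 46.225 rad/s.

46.2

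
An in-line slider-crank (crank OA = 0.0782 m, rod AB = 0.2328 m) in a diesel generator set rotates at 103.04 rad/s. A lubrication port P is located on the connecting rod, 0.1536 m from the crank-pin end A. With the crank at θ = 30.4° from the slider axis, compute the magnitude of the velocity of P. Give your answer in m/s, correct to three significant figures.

ω = 103 rad/s.  Crank-pin speed |V_A| = rω = 8.0577 m/s, perpendicular to OA.
Rod angle: sinφ = −(r/L) sinθ ⇒ φ = -9.787°; ω_rod = −rω cosθ/√(L²−r²sin²θ) = -30.294 rad/s.
V_P = V_A + ω_rod × AP, with AP = 0.1536 m along the rod.
Components: V_Px = −rω sinθ − a·ω_rod·sinφ = -4.8684 m/s;  V_Py = rω cosθ + a·ω_rod·cosφ = +2.3644 m/s.
|V_P| = √(V_Px² + V_Py²) = 5.4122 m/s.

5.41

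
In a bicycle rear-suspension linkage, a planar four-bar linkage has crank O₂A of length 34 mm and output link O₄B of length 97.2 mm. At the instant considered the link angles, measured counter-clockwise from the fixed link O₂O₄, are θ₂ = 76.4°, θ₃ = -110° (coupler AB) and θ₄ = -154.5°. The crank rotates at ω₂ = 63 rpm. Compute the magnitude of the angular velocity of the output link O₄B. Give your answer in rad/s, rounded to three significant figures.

ω₂ = 6.597 rad/s (from 63 rpm).
Differentiating the loop-closure r₂e^{iθ₂}+r₃e^{iθ₃}=r₁+r₄e^{iθ₄} gives r₂ω₂e^{iθ₂}+r₃ω₃e^{iθ₃}=r₄ω₄e^{iθ₄}.
Eliminating the other unknown: ω₄ = r₂ω₂ sin(θ₂−θ₃) / [r₄ sin(θ₄−θ₃)].
Numerator sine = -0.11147; denominator sine = -0.70091.
Result = 0.034·6.597·(-0.11147) / (0.0972·(-0.70091)) = +0.36701 rad/s; magnitude 0.36701 rad/s.

0.367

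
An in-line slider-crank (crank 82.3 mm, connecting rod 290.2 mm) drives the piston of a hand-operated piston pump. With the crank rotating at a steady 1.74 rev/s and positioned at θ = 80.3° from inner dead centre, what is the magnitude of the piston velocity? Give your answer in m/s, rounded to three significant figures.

0.931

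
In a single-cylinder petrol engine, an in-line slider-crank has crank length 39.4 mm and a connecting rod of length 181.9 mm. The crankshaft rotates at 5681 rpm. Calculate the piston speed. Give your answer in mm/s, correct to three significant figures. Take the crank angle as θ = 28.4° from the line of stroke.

13300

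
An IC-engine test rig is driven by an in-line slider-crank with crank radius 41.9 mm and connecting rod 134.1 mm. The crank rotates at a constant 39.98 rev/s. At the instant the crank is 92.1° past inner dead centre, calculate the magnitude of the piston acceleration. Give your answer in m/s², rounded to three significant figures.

ω = 2π·40 = 251.2 rad/s
x(θ) = r cosθ + √(L² − r² sin²θ); with ω constant, a = ω²·d²x/dθ².
d²x/dθ² = −r cosθ − r²(cos2θ)/√u − r⁴ sin²2θ/(4u^{3/2}),  u = L² − r² sin²θ = 0.0162296 m².
Substituting r = 0.0419 m, L = 0.1341 m, θ = 92.1°: d²x/dθ² = +0.015277 m.
a = ω²·d²x/dθ² = (251.2)²·(+0.015277) = +964.03 m/s²;  |a| = 964.03 m/s².

964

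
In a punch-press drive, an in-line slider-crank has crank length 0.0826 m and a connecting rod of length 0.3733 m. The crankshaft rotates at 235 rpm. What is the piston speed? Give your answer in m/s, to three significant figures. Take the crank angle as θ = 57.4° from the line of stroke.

1.92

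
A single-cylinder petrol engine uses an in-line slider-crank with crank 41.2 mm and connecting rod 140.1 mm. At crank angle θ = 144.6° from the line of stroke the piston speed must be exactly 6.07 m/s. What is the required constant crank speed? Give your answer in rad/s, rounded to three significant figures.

For an in-line slider-crank, |v_piston| = rω|sinθ|·[1 + r cosθ/√(L² − r² sin²θ)].
With r = 0.0412 m, L = 0.1401 m, θ = 144.6°: the bracketed kinematic factor |dx/dθ| = 0.018061 m.
ω = v/|dx/dθ| = 6.07/0.018061 = 336.09 rad/s.

336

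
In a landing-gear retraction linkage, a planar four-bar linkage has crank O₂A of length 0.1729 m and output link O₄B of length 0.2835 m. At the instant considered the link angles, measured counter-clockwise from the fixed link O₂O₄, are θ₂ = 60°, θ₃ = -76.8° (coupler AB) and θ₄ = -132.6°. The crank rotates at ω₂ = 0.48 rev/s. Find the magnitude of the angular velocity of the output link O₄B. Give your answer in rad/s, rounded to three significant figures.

1.52

ω₂ = 3.016 rad/s (from 0.48 rev/s).
Differentiating the loop-closure r₂e^{iθ₂}+r₃e^{iθ₃}=r₁+r₄e^{iθ₄} gives r₂ω₂e^{iθ₂}+r₃ω₃e^{iθ₃}=r₄ω₄e^{iθ₄}.
Eliminating the other unknown: ω₄ = r₂ω₂ sin(θ₂−θ₃) / [r₄ sin(θ₄−θ₃)].
Numerator sine = +0.68455; denominator sine = -0.82708.
Result = 0.1729·3.016·(+0.68455) / (0.2835·(-0.82708)) = -1.5224 rad/s; magnitude 1.5224 rad/s.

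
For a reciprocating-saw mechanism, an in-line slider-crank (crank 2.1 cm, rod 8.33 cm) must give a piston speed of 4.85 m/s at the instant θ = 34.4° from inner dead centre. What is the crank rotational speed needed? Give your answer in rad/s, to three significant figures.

338

For an in-line slider-crank, |v_piston| = rω|sinθ|·[1 + r cosθ/√(L² − r² sin²θ)].
With r = 0.021 m, L = 0.0833 m, θ = 34.4°: the bracketed kinematic factor |dx/dθ| = 0.014358 m.
ω = v/|dx/dθ| = 4.85/0.014358 = 337.8 rad/s.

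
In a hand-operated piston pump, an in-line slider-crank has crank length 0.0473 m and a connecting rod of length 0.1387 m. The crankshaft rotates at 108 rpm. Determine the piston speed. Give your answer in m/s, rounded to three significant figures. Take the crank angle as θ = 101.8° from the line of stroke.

ω = 2π·108/60 = 11.31 rad/s
For an in-line slider-crank, x = r cosθ + √(L² − r² sin²θ), so v = −rω sinθ·[1 + r cosθ/√(L² − r² sin²θ)].
With r = 0.0473 m, L = 0.1387 m, θ = 101.8°: √(L² − r² sin²θ) = 0.13074 m.
v = −0.0473·11.31·0.97887·[1 + 0.0473·-0.20450/0.13074] = -0.48491 m/s.
|v| = 0.48491 m/s.

0.485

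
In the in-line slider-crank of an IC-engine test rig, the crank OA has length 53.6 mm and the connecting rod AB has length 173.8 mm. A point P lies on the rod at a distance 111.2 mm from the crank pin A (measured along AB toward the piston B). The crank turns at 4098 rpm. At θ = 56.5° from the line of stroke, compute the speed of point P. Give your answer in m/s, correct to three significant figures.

ω = 429.1 rad/s.  Crank-pin speed |V_A| = rω = 23.002 m/s, perpendicular to OA.
Rod angle: sinφ = −(r/L) sinθ ⇒ φ = -14.902°; ω_rod = −rω cosθ/√(L²−r²sin²θ) = -75.59 rad/s.
V_P = V_A + ω_rod × AP, with AP = 0.1112 m along the rod.
Components: V_Px = −rω sinθ − a·ω_rod·sinφ = -21.343 m/s;  V_Py = rω cosθ + a·ω_rod·cosφ = +4.5728 m/s.
|V_P| = √(V_Px² + V_Py²) = 21.827 m/s.

21.8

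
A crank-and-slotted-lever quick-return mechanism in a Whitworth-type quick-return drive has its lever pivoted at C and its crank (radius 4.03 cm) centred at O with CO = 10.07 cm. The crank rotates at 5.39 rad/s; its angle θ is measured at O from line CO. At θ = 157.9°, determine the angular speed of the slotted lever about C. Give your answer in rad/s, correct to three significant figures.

2.71

ω = 5.39 rad/s
Crank pin A relative to C: A = (d + r cosθ, r sinθ); lever angle φ = atan2(r sinθ, d + r cosθ).
Differentiating tanφ: φ̇ = rω(d cosθ + r)/(d² + r² + 2dr cosθ).
d² + r² + 2dr cosθ = |CA|² = 0.00424448 m²;  d cosθ + r = -0.053001 m.
|ω_lever| = |0.0403·5.39·-0.053001| / 0.00424448 = 2.7124 rad/s.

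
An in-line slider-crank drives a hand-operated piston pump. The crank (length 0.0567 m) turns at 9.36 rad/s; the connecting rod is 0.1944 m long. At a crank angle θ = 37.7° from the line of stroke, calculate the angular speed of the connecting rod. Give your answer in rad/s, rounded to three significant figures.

2.20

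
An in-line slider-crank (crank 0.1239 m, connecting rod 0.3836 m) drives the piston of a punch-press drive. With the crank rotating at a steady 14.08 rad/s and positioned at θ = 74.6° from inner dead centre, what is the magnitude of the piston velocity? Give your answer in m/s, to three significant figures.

ω = 14.08 rad/s
For an in-line slider-crank, x = r cosθ + √(L² − r² sin²θ), so v = −rω sinθ·[1 + r cosθ/√(L² − r² sin²θ)].
With r = 0.1239 m, L = 0.3836 m, θ = 74.6°: √(L² − r² sin²θ) = 0.36453 m.
v = −0.1239·14.08·0.96410·[1 + 0.1239·0.26556/0.36453] = -1.8337 m/s.
|v| = 1.8337 m/s.

1.83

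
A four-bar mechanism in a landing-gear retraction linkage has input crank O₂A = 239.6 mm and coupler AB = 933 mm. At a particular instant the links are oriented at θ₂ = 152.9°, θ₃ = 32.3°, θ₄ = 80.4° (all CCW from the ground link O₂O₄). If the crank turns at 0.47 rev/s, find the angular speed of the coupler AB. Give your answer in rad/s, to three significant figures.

0.972

ω₂ = 2.953 rad/s (from 0.47 rev/s).
Differentiating the loop-closure r₂e^{iθ₂}+r₃e^{iθ₃}=r₁+r₄e^{iθ₄} gives r₂ω₂e^{iθ₂}+r₃ω₃e^{iθ₃}=r₄ω₄e^{iθ₄}.
Eliminating the other unknown: ω₃ = r₂ω₂ sin(θ₄−θ₂) / [r₃ sin(θ₃−θ₄)].
Numerator sine = -0.95372; denominator sine = -0.74431.
Result = 0.2396·2.953·(-0.95372) / (0.933·(-0.74431)) = +0.97173 rad/s; magnitude 0.97173 rad/s.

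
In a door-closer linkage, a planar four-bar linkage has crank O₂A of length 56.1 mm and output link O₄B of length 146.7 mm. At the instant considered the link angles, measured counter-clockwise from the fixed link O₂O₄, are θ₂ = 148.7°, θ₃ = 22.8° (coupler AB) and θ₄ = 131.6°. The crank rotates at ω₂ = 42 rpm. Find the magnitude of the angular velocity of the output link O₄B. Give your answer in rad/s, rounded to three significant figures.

1.44

ω₂ = 4.398 rad/s (from 42 rpm).
Differentiating the loop-closure r₂e^{iθ₂}+r₃e^{iθ₃}=r₁+r₄e^{iθ₄} gives r₂ω₂e^{iθ₂}+r₃ω₃e^{iθ₃}=r₄ω₄e^{iθ₄}.
Eliminating the other unknown: ω₄ = r₂ω₂ sin(θ₂−θ₃) / [r₄ sin(θ₄−θ₃)].
Numerator sine = +0.81004; denominator sine = +0.94665.
Result = 0.0561·4.398·(+0.81004) / (0.1467·(+0.94665)) = +1.4392 rad/s; magnitude 1.4392 rad/s.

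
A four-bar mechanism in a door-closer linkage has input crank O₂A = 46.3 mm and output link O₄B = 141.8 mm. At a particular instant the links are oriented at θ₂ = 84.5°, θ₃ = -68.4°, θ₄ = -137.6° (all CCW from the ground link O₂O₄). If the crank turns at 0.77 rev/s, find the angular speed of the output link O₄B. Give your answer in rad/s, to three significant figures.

0.770

ω₂ = 4.838 rad/s (from 0.77 rev/s).
Differentiating the loop-closure r₂e^{iθ₂}+r₃e^{iθ₃}=r₁+r₄e^{iθ₄} gives r₂ω₂e^{iθ₂}+r₃ω₃e^{iθ₃}=r₄ω₄e^{iθ₄}.
Eliminating the other unknown: ω₄ = r₂ω₂ sin(θ₂−θ₃) / [r₄ sin(θ₄−θ₃)].
Numerator sine = +0.45554; denominator sine = -0.93483.
Result = 0.0463·4.838·(+0.45554) / (0.1418·(-0.93483)) = -0.7698 rad/s; magnitude 0.7698 rad/s.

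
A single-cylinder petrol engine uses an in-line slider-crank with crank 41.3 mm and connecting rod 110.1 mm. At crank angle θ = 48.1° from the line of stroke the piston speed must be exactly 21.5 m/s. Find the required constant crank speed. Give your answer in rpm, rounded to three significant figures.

5300

For an in-line slider-crank, |v_piston| = rω|sinθ|·[1 + r cosθ/√(L² − r² sin²θ)].
With r = 0.0413 m, L = 0.1101 m, θ = 48.1°: the bracketed kinematic factor |dx/dθ| = 0.03876 m.
ω = v/|dx/dθ| = 21.5/0.03876 = 554.7 rad/s.
N = 60ω/(2π) = 5297 rpm.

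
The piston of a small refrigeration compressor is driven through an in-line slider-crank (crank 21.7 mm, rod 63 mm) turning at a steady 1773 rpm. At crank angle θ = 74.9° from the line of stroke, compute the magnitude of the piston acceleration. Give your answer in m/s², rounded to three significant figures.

ω = 2π·1773/60 = 185.7 rad/s
x(θ) = r cosθ + √(L² − r² sin²θ); with ω constant, a = ω²·d²x/dθ².
d²x/dθ² = −r cosθ − r²(cos2θ)/√u − r⁴ sin²2θ/(4u^{3/2}),  u = L² − r² sin²θ = 0.00353007 m².
Substituting r = 0.0217 m, L = 0.063 m, θ = 74.9°: d²x/dθ² = +0.00113 m.
a = ω²·d²x/dθ² = (185.7)²·(+0.00113) = +38.954 m/s²;  |a| = 38.954 m/s².

39.0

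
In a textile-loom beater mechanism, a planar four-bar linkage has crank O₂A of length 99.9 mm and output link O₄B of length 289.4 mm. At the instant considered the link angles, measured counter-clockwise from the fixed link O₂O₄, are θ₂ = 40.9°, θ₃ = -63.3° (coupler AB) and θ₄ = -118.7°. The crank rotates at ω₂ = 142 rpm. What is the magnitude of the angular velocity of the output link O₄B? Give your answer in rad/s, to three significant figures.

6.05

ω₂ = 14.87 rad/s (from 142 rpm).
Differentiating the loop-closure r₂e^{iθ₂}+r₃e^{iθ₃}=r₁+r₄e^{iθ₄} gives r₂ω₂e^{iθ₂}+r₃ω₃e^{iθ₃}=r₄ω₄e^{iθ₄}.
Eliminating the other unknown: ω₄ = r₂ω₂ sin(θ₂−θ₃) / [r₄ sin(θ₄−θ₃)].
Numerator sine = +0.96945; denominator sine = -0.82314.
Result = 0.0999·14.87·(+0.96945) / (0.2894·(-0.82314)) = -6.0455 rad/s; magnitude 6.0455 rad/s.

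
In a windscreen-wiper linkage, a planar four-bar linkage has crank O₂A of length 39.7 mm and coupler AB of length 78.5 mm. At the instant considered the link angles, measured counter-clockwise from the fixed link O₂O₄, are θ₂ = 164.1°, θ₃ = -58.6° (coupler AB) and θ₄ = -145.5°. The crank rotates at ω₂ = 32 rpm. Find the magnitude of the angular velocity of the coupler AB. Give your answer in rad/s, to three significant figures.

1.31

ω₂ = 3.351 rad/s (from 32 rpm).
Differentiating the loop-closure r₂e^{iθ₂}+r₃e^{iθ₃}=r₁+r₄e^{iθ₄} gives r₂ω₂e^{iθ₂}+r₃ω₃e^{iθ₃}=r₄ω₄e^{iθ₄}.
Eliminating the other unknown: ω₃ = r₂ω₂ sin(θ₄−θ₂) / [r₃ sin(θ₃−θ₄)].
Numerator sine = +0.77051; denominator sine = +0.99854.
Result = 0.0397·3.351·(+0.77051) / (0.0785·(+0.99854)) = +1.3077 rad/s; magnitude 1.3077 rad/s.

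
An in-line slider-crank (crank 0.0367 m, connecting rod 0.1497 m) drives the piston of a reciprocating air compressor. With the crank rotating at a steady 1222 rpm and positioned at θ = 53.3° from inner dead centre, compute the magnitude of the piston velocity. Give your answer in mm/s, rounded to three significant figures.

ω = 2π·1222/60 = 128 rad/s
For an in-line slider-crank, x = r cosθ + √(L² − r² sin²θ), so v = −rω sinθ·[1 + r cosθ/√(L² − r² sin²θ)].
With r = 0.0367 m, L = 0.1497 m, θ = 53.3°: √(L² − r² sin²θ) = 0.14678 m.
v = −0.0367·128·0.80178·[1 + 0.0367·0.59763/0.14678] = -4.3281 m/s.
|v| = 4.3281 m/s = 4328.1 mm/s.

4330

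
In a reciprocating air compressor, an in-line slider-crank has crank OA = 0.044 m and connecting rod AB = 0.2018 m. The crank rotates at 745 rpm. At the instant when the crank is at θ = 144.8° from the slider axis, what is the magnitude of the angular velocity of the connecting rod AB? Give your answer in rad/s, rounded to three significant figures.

14.0

ω = 78.02 rad/s (converted from 745 rpm).
The rod makes angle φ with the slider axis where L sinφ = r sinθ; differentiating, L cosφ·φ̇ = r ω cosθ.
L cosφ = √(L² − r² sin²θ) = 0.2002 m.
|ω_rod| = r ω |cosθ| / √(L² − r² sin²θ) = 0.044·78.02·0.81714/0.2002 = 14.011 rad/s.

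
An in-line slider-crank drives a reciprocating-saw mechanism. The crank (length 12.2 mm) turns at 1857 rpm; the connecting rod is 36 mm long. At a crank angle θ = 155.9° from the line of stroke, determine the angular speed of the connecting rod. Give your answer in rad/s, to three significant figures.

ω = 194.5 rad/s (converted from 1857 rpm).
The rod makes angle φ with the slider axis where L sinφ = r sinθ; differentiating, L cosφ·φ̇ = r ω cosθ.
L cosφ = √(L² − r² sin²θ) = 0.035654 m.
|ω_rod| = r ω |cosθ| / √(L² − r² sin²θ) = 0.0122·194.5·0.91283/0.035654 = 60.742 rad/s.

60.7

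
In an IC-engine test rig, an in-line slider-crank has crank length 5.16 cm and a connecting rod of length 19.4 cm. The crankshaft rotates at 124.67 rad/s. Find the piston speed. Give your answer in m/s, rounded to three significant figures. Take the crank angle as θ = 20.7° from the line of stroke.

ω = 124.7 rad/s
For an in-line slider-crank, x = r cosθ + √(L² − r² sin²θ), so v = −rω sinθ·[1 + r cosθ/√(L² − r² sin²θ)].
With r = 0.0516 m, L = 0.194 m, θ = 20.7°: √(L² − r² sin²θ) = 0.19314 m.
v = −0.0516·124.7·0.35347·[1 + 0.0516·0.93544/0.19314] = -2.8422 m/s.
|v| = 2.8422 m/s.

2.84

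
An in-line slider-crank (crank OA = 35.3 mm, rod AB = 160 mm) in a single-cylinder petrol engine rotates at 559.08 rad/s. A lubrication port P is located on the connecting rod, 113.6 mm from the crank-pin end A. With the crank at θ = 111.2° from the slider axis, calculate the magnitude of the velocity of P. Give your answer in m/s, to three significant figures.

17.5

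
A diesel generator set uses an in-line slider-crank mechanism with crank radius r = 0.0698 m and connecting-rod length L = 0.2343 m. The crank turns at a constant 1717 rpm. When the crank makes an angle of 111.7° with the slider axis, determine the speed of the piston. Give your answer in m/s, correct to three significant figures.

10.3

ω = 2π·1717/60 = 179.8 rad/s
For an in-line slider-crank, x = r cosθ + √(L² − r² sin²θ), so v = −rω sinθ·[1 + r cosθ/√(L² − r² sin²θ)].
With r = 0.0698 m, L = 0.2343 m, θ = 111.7°: √(L² − r² sin²θ) = 0.22515 m.
v = −0.0698·179.8·0.92913·[1 + 0.0698·-0.36975/0.22515] = -10.324 m/s.
|v| = 10.324 m/s.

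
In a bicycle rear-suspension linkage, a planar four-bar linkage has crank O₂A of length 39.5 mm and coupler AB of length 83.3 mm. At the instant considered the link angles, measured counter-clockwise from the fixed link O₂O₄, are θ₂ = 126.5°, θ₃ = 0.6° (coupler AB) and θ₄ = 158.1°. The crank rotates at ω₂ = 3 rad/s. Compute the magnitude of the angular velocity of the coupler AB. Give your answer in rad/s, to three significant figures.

1.95

ω₂ = 3 rad/s
Differentiating the loop-closure r₂e^{iθ₂}+r₃e^{iθ₃}=r₁+r₄e^{iθ₄} gives r₂ω₂e^{iθ₂}+r₃ω₃e^{iθ₃}=r₄ω₄e^{iθ₄}.
Eliminating the other unknown: ω₃ = r₂ω₂ sin(θ₄−θ₂) / [r₃ sin(θ₃−θ₄)].
Numerator sine = +0.52399; denominator sine = -0.38268.
Result = 0.0395·3·(+0.52399) / (0.0833·(-0.38268)) = -1.9478 rad/s; magnitude 1.9478 rad/s.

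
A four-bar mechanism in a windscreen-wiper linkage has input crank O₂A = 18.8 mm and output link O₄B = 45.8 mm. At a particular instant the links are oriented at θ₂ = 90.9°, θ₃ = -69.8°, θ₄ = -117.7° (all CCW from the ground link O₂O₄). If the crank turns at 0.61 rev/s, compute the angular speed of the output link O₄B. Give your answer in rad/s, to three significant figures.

ω₂ = 3.833 rad/s (from 0.61 rev/s).
Differentiating the loop-closure r₂e^{iθ₂}+r₃e^{iθ₃}=r₁+r₄e^{iθ₄} gives r₂ω₂e^{iθ₂}+r₃ω₃e^{iθ₃}=r₄ω₄e^{iθ₄}.
Eliminating the other unknown: ω₄ = r₂ω₂ sin(θ₂−θ₃) / [r₄ sin(θ₄−θ₃)].
Numerator sine = +0.33051; denominator sine = -0.74198.
Result = 0.0188·3.833·(+0.33051) / (0.0458·(-0.74198)) = -0.70081 rad/s; magnitude 0.70081 rad/s.

0.701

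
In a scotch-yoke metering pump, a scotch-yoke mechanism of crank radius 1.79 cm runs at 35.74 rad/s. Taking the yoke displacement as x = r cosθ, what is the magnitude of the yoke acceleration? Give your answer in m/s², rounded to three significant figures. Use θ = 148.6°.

19.5

ω = 35.74 rad/s
x = r cosθ ⇒ ẍ = −rω² cosθ (ω constant).
|a| = rω²|cosθ| = 0.0179·(35.74)²·|cos 148.6°| = 19.516 m/s².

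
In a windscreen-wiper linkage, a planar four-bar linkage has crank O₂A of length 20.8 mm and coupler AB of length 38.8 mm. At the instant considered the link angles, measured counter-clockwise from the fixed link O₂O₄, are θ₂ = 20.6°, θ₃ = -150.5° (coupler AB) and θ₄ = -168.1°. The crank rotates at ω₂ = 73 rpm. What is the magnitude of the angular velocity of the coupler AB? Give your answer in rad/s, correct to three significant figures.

2.05

ω₂ = 7.645 rad/s (from 73 rpm).
Differentiating the loop-closure r₂e^{iθ₂}+r₃e^{iθ₃}=r₁+r₄e^{iθ₄} gives r₂ω₂e^{iθ₂}+r₃ω₃e^{iθ₃}=r₄ω₄e^{iθ₄}.
Eliminating the other unknown: ω₃ = r₂ω₂ sin(θ₄−θ₂) / [r₃ sin(θ₃−θ₄)].
Numerator sine = +0.15126; denominator sine = +0.30237.
Result = 0.0208·7.645·(+0.15126) / (0.0388·(+0.30237)) = +2.0501 rad/s; magnitude 2.0501 rad/s.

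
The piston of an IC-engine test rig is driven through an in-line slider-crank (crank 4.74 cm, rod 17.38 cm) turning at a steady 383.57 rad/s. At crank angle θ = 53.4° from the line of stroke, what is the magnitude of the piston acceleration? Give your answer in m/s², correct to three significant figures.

3630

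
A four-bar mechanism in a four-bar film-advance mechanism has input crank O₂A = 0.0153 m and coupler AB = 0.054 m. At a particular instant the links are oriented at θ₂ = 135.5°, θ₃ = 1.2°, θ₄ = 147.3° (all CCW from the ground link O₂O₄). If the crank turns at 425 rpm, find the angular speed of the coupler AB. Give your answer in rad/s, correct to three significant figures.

ω₂ = 44.51 rad/s (from 425 rpm).
Differentiating the loop-closure r₂e^{iθ₂}+r₃e^{iθ₃}=r₁+r₄e^{iθ₄} gives r₂ω₂e^{iθ₂}+r₃ω₃e^{iθ₃}=r₄ω₄e^{iθ₄}.
Eliminating the other unknown: ω₃ = r₂ω₂ sin(θ₄−θ₂) / [r₃ sin(θ₃−θ₄)].
Numerator sine = +0.20450; denominator sine = -0.55775.
Result = 0.0153·44.51·(+0.20450) / (0.054·(-0.55775)) = -4.6234 rad/s; magnitude 4.6234 rad/s.

4.62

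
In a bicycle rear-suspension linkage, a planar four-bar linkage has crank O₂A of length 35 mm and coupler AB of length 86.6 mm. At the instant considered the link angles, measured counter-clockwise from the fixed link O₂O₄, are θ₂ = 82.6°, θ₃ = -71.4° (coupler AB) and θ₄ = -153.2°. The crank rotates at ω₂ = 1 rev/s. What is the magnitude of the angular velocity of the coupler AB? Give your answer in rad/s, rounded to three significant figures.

ω₂ = 6.283 rad/s (from 1 rev/s).
Differentiating the loop-closure r₂e^{iθ₂}+r₃e^{iθ₃}=r₁+r₄e^{iθ₄} gives r₂ω₂e^{iθ₂}+r₃ω₃e^{iθ₃}=r₄ω₄e^{iθ₄}.
Eliminating the other unknown: ω₃ = r₂ω₂ sin(θ₄−θ₂) / [r₃ sin(θ₃−θ₄)].
Numerator sine = +0.82708; denominator sine = +0.98978.
Result = 0.035·6.283·(+0.82708) / (0.0866·(+0.98978)) = +2.122 rad/s; magnitude 2.122 rad/s.

2.12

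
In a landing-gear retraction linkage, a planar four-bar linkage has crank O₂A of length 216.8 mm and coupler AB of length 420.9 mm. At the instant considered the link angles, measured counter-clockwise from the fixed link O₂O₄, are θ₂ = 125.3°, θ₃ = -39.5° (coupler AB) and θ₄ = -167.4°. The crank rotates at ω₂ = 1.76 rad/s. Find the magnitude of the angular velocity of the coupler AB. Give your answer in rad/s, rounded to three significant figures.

1.06

ω₂ = 1.76 rad/s
Differentiating the loop-closure r₂e^{iθ₂}+r₃e^{iθ₃}=r₁+r₄e^{iθ₄} gives r₂ω₂e^{iθ₂}+r₃ω₃e^{iθ₃}=r₄ω₄e^{iθ₄}.
Eliminating the other unknown: ω₃ = r₂ω₂ sin(θ₄−θ₂) / [r₃ sin(θ₃−θ₄)].
Numerator sine = +0.92254; denominator sine = +0.78908.
Result = 0.2168·1.76·(+0.92254) / (0.4209·(+0.78908)) = +1.0599 rad/s; magnitude 1.0599 rad/s.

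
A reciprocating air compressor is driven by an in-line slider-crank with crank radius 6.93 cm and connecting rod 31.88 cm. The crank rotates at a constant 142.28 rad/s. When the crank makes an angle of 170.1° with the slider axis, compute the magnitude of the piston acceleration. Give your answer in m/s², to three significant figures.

ω = 142.3 rad/s
x(θ) = r cosθ + √(L² − r² sin²θ); with ω constant, a = ω²·d²x/dθ².
d²x/dθ² = −r cosθ − r²(cos2θ)/√u − r⁴ sin²2θ/(4u^{3/2}),  u = L² − r² sin²θ = 0.101491 m².
Substituting r = 0.0693 m, L = 0.3188 m, θ = 170.1°: d²x/dθ² = +0.054064 m.
a = ω²·d²x/dθ² = (142.3)²·(+0.054064) = +1094.5 m/s²;  |a| = 1094.5 m/s².

1090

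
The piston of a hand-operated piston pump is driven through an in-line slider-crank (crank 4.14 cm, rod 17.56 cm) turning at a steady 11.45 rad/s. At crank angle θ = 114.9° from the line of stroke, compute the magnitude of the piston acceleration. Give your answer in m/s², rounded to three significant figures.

3.12

ω = 11.45 rad/s
x(θ) = r cosθ + √(L² − r² sin²θ); with ω constant, a = ω²·d²x/dθ².
d²x/dθ² = −r cosθ − r²(cos2θ)/√u − r⁴ sin²2θ/(4u^{3/2}),  u = L² − r² sin²θ = 0.0294252 m².
Substituting r = 0.0414 m, L = 0.1756 m, θ = 114.9°: d²x/dθ² = +0.023795 m.
a = ω²·d²x/dθ² = (11.45)²·(+0.023795) = +3.1196 m/s²;  |a| = 3.1196 m/s².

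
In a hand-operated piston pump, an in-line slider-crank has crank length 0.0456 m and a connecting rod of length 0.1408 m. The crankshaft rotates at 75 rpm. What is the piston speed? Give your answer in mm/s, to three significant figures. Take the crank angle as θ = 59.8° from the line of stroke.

362

ω = 2π·75/60 = 7.854 rad/s
For an in-line slider-crank, x = r cosθ + √(L² − r² sin²θ), so v = −rω sinθ·[1 + r cosθ/√(L² − r² sin²θ)].
With r = 0.0456 m, L = 0.1408 m, θ = 59.8°: √(L² − r² sin²θ) = 0.13517 m.
v = −0.0456·7.854·0.86427·[1 + 0.0456·0.50302/0.13517] = -0.36206 m/s.
|v| = 0.36206 m/s = 362.06 mm/s.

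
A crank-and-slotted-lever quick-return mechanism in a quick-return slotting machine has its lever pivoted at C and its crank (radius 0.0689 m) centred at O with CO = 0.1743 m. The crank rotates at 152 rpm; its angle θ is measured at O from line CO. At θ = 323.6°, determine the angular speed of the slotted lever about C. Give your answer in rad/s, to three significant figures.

4.21

ω = 15.92 rad/s (from 152 rpm).
Crank pin A relative to C: A = (d + r cosθ, r sinθ); lever angle φ = atan2(r sinθ, d + r cosθ).
Differentiating tanφ: φ̇ = rω(d cosθ + r)/(d² + r² + 2dr cosθ).
d² + r² + 2dr cosθ = |CA|² = 0.0544601 m²;  d cosθ + r = +0.20919 m.
|ω_lever| = |0.0689·15.92·+0.20919| / 0.0544601 = 4.2127 rad/s.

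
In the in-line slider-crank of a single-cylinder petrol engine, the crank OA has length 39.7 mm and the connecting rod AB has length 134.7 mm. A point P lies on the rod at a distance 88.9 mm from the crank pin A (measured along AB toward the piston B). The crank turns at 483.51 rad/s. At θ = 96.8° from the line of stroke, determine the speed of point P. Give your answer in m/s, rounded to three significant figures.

18.6

ω = 483.5 rad/s.  Crank-pin speed |V_A| = rω = 19.195 m/s, perpendicular to OA.
Rod angle: sinφ = −(r/L) sinθ ⇒ φ = -17.017°; ω_rod = −rω cosθ/√(L²−r²sin²θ) = +17.646 rad/s.
V_P = V_A + ω_rod × AP, with AP = 0.0889 m along the rod.
Components: V_Px = −rω sinθ − a·ω_rod·sinφ = -18.601 m/s;  V_Py = rω cosθ + a·ω_rod·cosφ = -0.77279 m/s.
|V_P| = √(V_Px² + V_Py²) = 18.617 m/s.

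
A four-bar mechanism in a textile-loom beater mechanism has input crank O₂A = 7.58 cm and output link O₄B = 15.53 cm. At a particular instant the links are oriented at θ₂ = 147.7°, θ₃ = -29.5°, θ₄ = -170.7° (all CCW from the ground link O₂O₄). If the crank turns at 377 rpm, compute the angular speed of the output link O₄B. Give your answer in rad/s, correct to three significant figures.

1.50

ω₂ = 39.48 rad/s (from 377 rpm).
Differentiating the loop-closure r₂e^{iθ₂}+r₃e^{iθ₃}=r₁+r₄e^{iθ₄} gives r₂ω₂e^{iθ₂}+r₃ω₃e^{iθ₃}=r₄ω₄e^{iθ₄}.
Eliminating the other unknown: ω₄ = r₂ω₂ sin(θ₂−θ₃) / [r₄ sin(θ₄−θ₃)].
Numerator sine = +0.04885; denominator sine = -0.62660.
Result = 0.0758·39.48·(+0.04885) / (0.1553·(-0.62660)) = -1.5022 rad/s; magnitude 1.5022 rad/s.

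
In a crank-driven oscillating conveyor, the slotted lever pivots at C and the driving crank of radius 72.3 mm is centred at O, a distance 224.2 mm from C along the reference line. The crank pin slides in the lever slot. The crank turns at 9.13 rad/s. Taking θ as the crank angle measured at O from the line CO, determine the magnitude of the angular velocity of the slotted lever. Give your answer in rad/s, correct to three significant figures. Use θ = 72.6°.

1.41

ω = 9.13 rad/s
Crank pin A relative to C: A = (d + r cosθ, r sinθ); lever angle φ = atan2(r sinθ, d + r cosθ).
Differentiating tanφ: φ̇ = rω(d cosθ + r)/(d² + r² + 2dr cosθ).
d² + r² + 2dr cosθ = |CA|² = 0.0651876 m²;  d cosθ + r = +0.13934 m.
|ω_lever| = |0.0723·9.13·+0.13934| / 0.0651876 = 1.411 rad/s.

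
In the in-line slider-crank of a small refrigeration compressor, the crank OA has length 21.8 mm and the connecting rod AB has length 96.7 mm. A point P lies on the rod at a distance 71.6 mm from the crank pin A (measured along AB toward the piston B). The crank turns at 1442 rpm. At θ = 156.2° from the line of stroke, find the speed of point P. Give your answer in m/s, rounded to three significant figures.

1.37

ω = 151 rad/s.  Crank-pin speed |V_A| = rω = 3.2919 m/s, perpendicular to OA.
Rod angle: sinφ = −(r/L) sinθ ⇒ φ = -5.220°; ω_rod = −rω cosθ/√(L²−r²sin²θ) = +31.277 rad/s.
V_P = V_A + ω_rod × AP, with AP = 0.0716 m along the rod.
Components: V_Px = −rω sinθ − a·ω_rod·sinφ = -1.1247 m/s;  V_Py = rω cosθ + a·ω_rod·cosφ = -0.78181 m/s.
|V_P| = √(V_Px² + V_Py²) = 1.3697 m/s.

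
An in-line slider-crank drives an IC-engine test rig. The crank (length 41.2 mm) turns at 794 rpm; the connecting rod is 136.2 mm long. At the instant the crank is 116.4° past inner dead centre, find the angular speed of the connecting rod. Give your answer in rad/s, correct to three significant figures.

ω = 83.15 rad/s (converted from 794 rpm).
The rod makes angle φ with the slider axis where L sinφ = r sinθ; differentiating, L cosφ·φ̇ = r ω cosθ.
L cosφ = √(L² − r² sin²θ) = 0.13111 m.
|ω_rod| = r ω |cosθ| / √(L² − r² sin²θ) = 0.0412·83.15·0.44464/0.13111 = 11.618 rad/s.

11.6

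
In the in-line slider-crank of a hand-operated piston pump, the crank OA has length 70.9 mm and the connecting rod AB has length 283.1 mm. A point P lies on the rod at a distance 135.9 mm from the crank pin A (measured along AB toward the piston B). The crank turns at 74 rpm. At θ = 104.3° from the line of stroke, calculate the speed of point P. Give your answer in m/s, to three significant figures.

ω = 7.749 rad/s.  Crank-pin speed |V_A| = rω = 0.54942 m/s, perpendicular to OA.
Rod angle: sinφ = −(r/L) sinθ ⇒ φ = -14.045°; ω_rod = −rω cosθ/√(L²−r²sin²θ) = +0.49413 rad/s.
V_P = V_A + ω_rod × AP, with AP = 0.1359 m along the rod.
Components: V_Px = −rω sinθ − a·ω_rod·sinφ = -0.5161 m/s;  V_Py = rω cosθ + a·ω_rod·cosφ = -0.070562 m/s.
|V_P| = √(V_Px² + V_Py²) = 0.5209 m/s.

0.521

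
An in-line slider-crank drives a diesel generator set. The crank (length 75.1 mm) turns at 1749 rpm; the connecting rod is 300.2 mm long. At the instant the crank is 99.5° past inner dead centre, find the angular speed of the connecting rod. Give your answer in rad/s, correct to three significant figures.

ω = 183.2 rad/s (converted from 1749 rpm).
The rod makes angle φ with the slider axis where L sinφ = r sinθ; differentiating, L cosφ·φ̇ = r ω cosθ.
L cosφ = √(L² − r² sin²θ) = 0.29092 m.
|ω_rod| = r ω |cosθ| / √(L² − r² sin²θ) = 0.0751·183.2·0.16505/0.29092 = 7.8036 rad/s.

7.80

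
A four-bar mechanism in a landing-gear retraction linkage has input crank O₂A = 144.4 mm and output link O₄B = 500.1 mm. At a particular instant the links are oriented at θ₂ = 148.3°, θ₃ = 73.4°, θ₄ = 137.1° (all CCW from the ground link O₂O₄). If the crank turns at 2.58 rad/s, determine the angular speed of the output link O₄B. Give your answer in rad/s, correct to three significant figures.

0.802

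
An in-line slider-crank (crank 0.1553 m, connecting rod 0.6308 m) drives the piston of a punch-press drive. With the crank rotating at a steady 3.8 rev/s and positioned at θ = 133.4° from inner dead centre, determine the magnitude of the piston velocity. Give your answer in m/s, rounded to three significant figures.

2.23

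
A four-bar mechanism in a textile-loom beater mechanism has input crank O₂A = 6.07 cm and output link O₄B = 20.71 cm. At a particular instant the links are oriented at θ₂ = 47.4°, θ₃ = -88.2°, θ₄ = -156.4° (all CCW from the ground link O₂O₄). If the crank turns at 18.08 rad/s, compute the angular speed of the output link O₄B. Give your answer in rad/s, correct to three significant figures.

ω₂ = 18.08 rad/s
Differentiating the loop-closure r₂e^{iθ₂}+r₃e^{iθ₃}=r₁+r₄e^{iθ₄} gives r₂ω₂e^{iθ₂}+r₃ω₃e^{iθ₃}=r₄ω₄e^{iθ₄}.
Eliminating the other unknown: ω₄ = r₂ω₂ sin(θ₂−θ₃) / [r₄ sin(θ₄−θ₃)].
Numerator sine = +0.69966; denominator sine = -0.92849.
Result = 0.0607·18.08·(+0.69966) / (0.2071·(-0.92849)) = -3.9932 rad/s; magnitude 3.9932 rad/s.

3.99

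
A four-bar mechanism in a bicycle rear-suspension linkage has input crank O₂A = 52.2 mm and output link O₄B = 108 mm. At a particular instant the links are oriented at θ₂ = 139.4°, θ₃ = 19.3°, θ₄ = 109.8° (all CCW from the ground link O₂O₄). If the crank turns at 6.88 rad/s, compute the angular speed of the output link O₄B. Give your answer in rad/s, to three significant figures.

2.88

ω₂ = 6.88 rad/s
Differentiating the loop-closure r₂e^{iθ₂}+r₃e^{iθ₃}=r₁+r₄e^{iθ₄} gives r₂ω₂e^{iθ₂}+r₃ω₃e^{iθ₃}=r₄ω₄e^{iθ₄}.
Eliminating the other unknown: ω₄ = r₂ω₂ sin(θ₂−θ₃) / [r₄ sin(θ₄−θ₃)].
Numerator sine = +0.86515; denominator sine = +0.99996.
Result = 0.0522·6.88·(+0.86515) / (0.108·(+0.99996)) = +2.877 rad/s; magnitude 2.877 rad/s.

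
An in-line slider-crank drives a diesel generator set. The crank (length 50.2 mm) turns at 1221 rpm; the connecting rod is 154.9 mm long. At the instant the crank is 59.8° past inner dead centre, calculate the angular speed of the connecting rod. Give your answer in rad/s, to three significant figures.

21.7

ω = 127.9 rad/s (converted from 1221 rpm).
The rod makes angle φ with the slider axis where L sinφ = r sinθ; differentiating, L cosφ·φ̇ = r ω cosθ.
L cosφ = √(L² − r² sin²θ) = 0.1487 m.
|ω_rod| = r ω |cosθ| / √(L² − r² sin²θ) = 0.0502·127.9·0.50302/0.1487 = 21.713 rad/s.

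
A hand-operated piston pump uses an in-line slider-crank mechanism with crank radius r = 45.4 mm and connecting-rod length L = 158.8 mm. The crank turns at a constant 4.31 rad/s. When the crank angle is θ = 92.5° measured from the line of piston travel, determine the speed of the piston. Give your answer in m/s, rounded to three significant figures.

0.193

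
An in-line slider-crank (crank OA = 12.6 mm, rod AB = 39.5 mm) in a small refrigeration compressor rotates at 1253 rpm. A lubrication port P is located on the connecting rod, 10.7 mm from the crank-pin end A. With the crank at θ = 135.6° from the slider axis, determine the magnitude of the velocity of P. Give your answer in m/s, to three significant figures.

1.38

ω = 131.2 rad/s.  Crank-pin speed |V_A| = rω = 1.6533 m/s, perpendicular to OA.
Rod angle: sinφ = −(r/L) sinθ ⇒ φ = -12.896°; ω_rod = −rω cosθ/√(L²−r²sin²θ) = +30.678 rad/s.
V_P = V_A + ω_rod × AP, with AP = 0.0107 m along the rod.
Components: V_Px = −rω sinθ − a·ω_rod·sinφ = -1.0835 m/s;  V_Py = rω cosθ + a·ω_rod·cosφ = -0.86125 m/s.
|V_P| = √(V_Px² + V_Py²) = 1.3841 m/s.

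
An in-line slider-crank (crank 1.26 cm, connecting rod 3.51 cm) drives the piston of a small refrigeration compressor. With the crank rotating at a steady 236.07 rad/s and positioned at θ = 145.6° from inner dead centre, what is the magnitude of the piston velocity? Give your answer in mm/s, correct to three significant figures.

ω = 236.1 rad/s
For an in-line slider-crank, x = r cosθ + √(L² − r² sin²θ), so v = −rω sinθ·[1 + r cosθ/√(L² − r² sin²θ)].
With r = 0.0126 m, L = 0.0351 m, θ = 145.6°: √(L² − r² sin²θ) = 0.034371 m.
v = −0.0126·236.1·0.56497·[1 + 0.0126·-0.82511/0.034371] = -1.1722 m/s.
|v| = 1.1722 m/s = 1172.2 mm/s.

1170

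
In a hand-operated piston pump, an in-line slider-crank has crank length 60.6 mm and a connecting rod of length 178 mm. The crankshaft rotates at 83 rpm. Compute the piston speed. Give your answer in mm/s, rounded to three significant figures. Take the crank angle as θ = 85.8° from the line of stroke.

539

ω = 2π·83/60 = 8.692 rad/s
For an in-line slider-crank, x = r cosθ + √(L² − r² sin²θ), so v = −rω sinθ·[1 + r cosθ/√(L² − r² sin²θ)].
With r = 0.0606 m, L = 0.178 m, θ = 85.8°: √(L² − r² sin²θ) = 0.16743 m.
v = −0.0606·8.692·0.99731·[1 + 0.0606·0.07324/0.16743] = -0.53923 m/s.
|v| = 0.53923 m/s = 539.23 mm/s.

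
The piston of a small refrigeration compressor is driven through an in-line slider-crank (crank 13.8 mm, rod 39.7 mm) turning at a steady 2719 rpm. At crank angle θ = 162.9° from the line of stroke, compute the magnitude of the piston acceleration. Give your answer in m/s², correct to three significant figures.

ω = 2π·2719/60 = 284.7 rad/s
x(θ) = r cosθ + √(L² − r² sin²θ); with ω constant, a = ω²·d²x/dθ².
d²x/dθ² = −r cosθ − r²(cos2θ)/√u − r⁴ sin²2θ/(4u^{3/2}),  u = L² − r² sin²θ = 0.00155962 m².
Substituting r = 0.0138 m, L = 0.0397 m, θ = 162.9°: d²x/dθ² = +0.0091551 m.
a = ω²·d²x/dθ² = (284.7)²·(+0.0091551) = +742.23 m/s²;  |a| = 742.23 m/s².

742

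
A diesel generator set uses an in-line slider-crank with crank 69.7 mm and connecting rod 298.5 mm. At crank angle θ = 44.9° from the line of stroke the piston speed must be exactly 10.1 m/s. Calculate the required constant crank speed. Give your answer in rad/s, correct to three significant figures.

For an in-line slider-crank, |v_piston| = rω|sinθ|·[1 + r cosθ/√(L² − r² sin²θ)].
With r = 0.0697 m, L = 0.2985 m, θ = 44.9°: the bracketed kinematic factor |dx/dθ| = 0.05745 m.
ω = v/|dx/dθ| = 10.1/0.05745 = 175.81 rad/s.

176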